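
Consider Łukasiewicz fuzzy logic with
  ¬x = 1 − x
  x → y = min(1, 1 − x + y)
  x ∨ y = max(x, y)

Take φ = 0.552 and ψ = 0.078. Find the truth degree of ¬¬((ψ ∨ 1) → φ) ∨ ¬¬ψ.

ψ ∨ 1 = max(0.078, 1.000) = 1.000
(ψ ∨ 1) → φ = min(1, 1 − 1.000 + 0.552) = min(1, 0.552) = 0.552
¬((ψ ∨ 1) → φ) = 1 − 0.552 = 0.448
¬¬((ψ ∨ 1) → φ) = 1 − 0.448 = 0.552
¬ψ = 1 − 0.078 = 0.922
¬¬ψ = 1 − 0.922 = 0.078
¬¬((ψ ∨ 1) → φ) ∨ ¬¬ψ = max(0.552, 0.078) = 0.552

0.552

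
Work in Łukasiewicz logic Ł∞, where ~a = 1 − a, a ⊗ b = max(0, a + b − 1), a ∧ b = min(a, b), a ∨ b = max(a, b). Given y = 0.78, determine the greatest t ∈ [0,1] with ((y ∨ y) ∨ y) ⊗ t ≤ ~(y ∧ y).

y ∨ y = max(0.78, 0.78) = 0.78
(y ∨ y) ∨ y = max(0.78, 0.78) = 0.78
So the left factor is (y ∨ y) ∨ y = 0.78.
y ∧ y = min(0.78, 0.78) = 0.78
~(y ∧ y) = 1 − 0.78 = 0.22
So the right-hand bound is ~(y ∧ y) = 0.22.
The residuum of the Łukasiewicz t-norm gives the supremum: min(1, 1 − 0.78 + 0.22).
1 − 0.78 + 0.22 = 0.44, so t = min(1, 0.44) = 0.44.
Check: 0.78 ⊗ 0.44 = max(0, 0.22) = 0.22 ≤ 0.22.

0.44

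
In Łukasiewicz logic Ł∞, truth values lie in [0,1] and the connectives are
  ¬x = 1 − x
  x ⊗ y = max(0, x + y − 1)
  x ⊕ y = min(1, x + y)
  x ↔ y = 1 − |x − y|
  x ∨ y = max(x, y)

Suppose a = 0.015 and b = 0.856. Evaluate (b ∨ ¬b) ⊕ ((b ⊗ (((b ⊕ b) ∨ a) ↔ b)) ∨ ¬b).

1.000

¬b = 1 − 0.856 = 0.144
b ∨ ¬b = max(0.856, 0.144) = 0.856
b ⊕ b = min(1, 0.856 + 0.856) = min(1, 1.712) = 1.000
(b ⊕ b) ∨ a = max(1.000, 0.015) = 1.000
((b ⊕ b) ∨ a) ↔ b = 1 − |1.000 − 0.856| = 1 − 0.144 = 0.856
b ⊗ (((b ⊕ b) ∨ a) ↔ b) = max(0, 0.856 + 0.856 − 1) = max(0, 0.712) = 0.712
(b ⊗ (((b ⊕ b) ∨ a) ↔ b)) ∨ ¬b = max(0.712, 0.144) = 0.712
(b ∨ ¬b) ⊕ ((b ⊗ (((b ⊕ b) ∨ a) ↔ b)) ∨ ¬b) = min(1, 0.856 + 0.712) = min(1, 1.568) = 1.000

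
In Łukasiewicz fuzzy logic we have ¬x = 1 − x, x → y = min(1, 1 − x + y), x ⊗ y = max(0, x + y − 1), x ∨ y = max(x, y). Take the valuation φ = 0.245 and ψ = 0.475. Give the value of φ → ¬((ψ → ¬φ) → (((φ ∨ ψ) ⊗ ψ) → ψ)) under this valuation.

0.755

¬φ = 1 − 0.245 = 0.755
ψ → ¬φ = min(1, 1 − 0.475 + 0.755) = min(1, 1.280) = 1.000
φ ∨ ψ = max(0.245, 0.475) = 0.475
(φ ∨ ψ) ⊗ ψ = max(0, 0.475 + 0.475 − 1) = max(0, -0.050) = 0.000
((φ ∨ ψ) ⊗ ψ) → ψ = min(1, 1 − 0.000 + 0.475) = min(1, 1.475) = 1.000
(ψ → ¬φ) → (((φ ∨ ψ) ⊗ ψ) → ψ) = min(1, 1 − 1.000 + 1.000) = min(1, 1.000) = 1.000
¬((ψ → ¬φ) → (((φ ∨ ψ) ⊗ ψ) → ψ)) = 1 − 1.000 = 0.000
φ → ¬((ψ → ¬φ) → (((φ ∨ ψ) ⊗ ψ) → ψ)) = min(1, 1 − 0.245 + 0.000) = min(1, 0.755) = 0.755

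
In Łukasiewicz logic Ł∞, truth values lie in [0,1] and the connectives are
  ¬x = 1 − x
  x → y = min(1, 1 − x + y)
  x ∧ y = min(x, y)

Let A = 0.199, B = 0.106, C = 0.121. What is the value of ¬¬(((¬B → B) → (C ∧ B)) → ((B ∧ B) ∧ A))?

0.212

¬B = 1 − 0.106 = 0.894
¬B → B = min(1, 1 − 0.894 + 0.106) = min(1, 0.212) = 0.212
C ∧ B = min(0.121, 0.106) = 0.106
(¬B → B) → (C ∧ B) = min(1, 1 − 0.212 + 0.106) = min(1, 0.894) = 0.894
B ∧ B = min(0.106, 0.106) = 0.106
(B ∧ B) ∧ A = min(0.106, 0.199) = 0.106
((¬B → B) → (C ∧ B)) → ((B ∧ B) ∧ A) = min(1, 1 − 0.894 + 0.106) = min(1, 0.212) = 0.212
¬(((¬B → B) → (C ∧ B)) → ((B ∧ B) ∧ A)) = 1 − 0.212 = 0.788
¬¬(((¬B → B) → (C ∧ B)) → ((B ∧ B) ∧ A)) = 1 − 0.788 = 0.212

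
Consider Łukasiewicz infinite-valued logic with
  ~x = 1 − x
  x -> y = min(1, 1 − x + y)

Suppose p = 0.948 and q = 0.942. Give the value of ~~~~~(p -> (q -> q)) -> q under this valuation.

1.000

q -> q = min(1, 1 − 0.942 + 0.942) = min(1, 1.000) = 1.000
p -> (q -> q) = min(1, 1 − 0.948 + 1.000) = min(1, 1.052) = 1.000
~(p -> (q -> q)) = 1 − 1.000 = 0.000
~~(p -> (q -> q)) = 1 − 0.000 = 1.000
~~~(p -> (q -> q)) = 1 − 1.000 = 0.000
~~~~(p -> (q -> q)) = 1 − 0.000 = 1.000
~~~~~(p -> (q -> q)) = 1 − 1.000 = 0.000
~~~~~(p -> (q -> q)) -> q = min(1, 1 − 0.000 + 0.942) = min(1, 1.942) = 1.000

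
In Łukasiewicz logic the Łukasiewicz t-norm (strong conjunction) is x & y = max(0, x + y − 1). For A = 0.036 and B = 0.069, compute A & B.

A & B = max(0, 0.036 + 0.069 − 1) = max(0, -0.895) = 0.000
For comparison, the Gödel (minimum) t-norm min(x, y) would give 0.036.

0.000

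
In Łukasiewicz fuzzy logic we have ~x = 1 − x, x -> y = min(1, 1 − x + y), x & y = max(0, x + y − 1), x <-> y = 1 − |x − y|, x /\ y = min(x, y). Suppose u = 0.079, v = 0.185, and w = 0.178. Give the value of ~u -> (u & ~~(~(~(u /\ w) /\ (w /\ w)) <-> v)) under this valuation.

0.079

~u = 1 − 0.079 = 0.921
u /\ w = min(0.079, 0.178) = 0.079
~(u /\ w) = 1 − 0.079 = 0.921
w /\ w = min(0.178, 0.178) = 0.178
~(u /\ w) /\ (w /\ w) = min(0.921, 0.178) = 0.178
~(~(u /\ w) /\ (w /\ w)) = 1 − 0.178 = 0.822
~(~(u /\ w) /\ (w /\ w)) <-> v = 1 − |0.822 − 0.185| = 1 − 0.637 = 0.363
~(~(~(u /\ w) /\ (w /\ w)) <-> v) = 1 − 0.363 = 0.637
~~(~(~(u /\ w) /\ (w /\ w)) <-> v) = 1 − 0.637 = 0.363
u & ~~(~(~(u /\ w) /\ (w /\ w)) <-> v) = max(0, 0.079 + 0.363 − 1) = max(0, -0.558) = 0.000
~u -> (u & ~~(~(~(u /\ w) /\ (w /\ w)) <-> v)) = min(1, 1 − 0.921 + 0.000) = min(1, 0.079) = 0.079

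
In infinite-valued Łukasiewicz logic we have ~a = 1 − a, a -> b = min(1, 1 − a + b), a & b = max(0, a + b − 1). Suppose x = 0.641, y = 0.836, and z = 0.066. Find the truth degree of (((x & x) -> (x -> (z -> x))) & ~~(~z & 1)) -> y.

x & x = max(0, 0.641 + 0.641 − 1) = max(0, 0.282) = 0.282
z -> x = min(1, 1 − 0.066 + 0.641) = min(1, 1.575) = 1.000
x -> (z -> x) = min(1, 1 − 0.641 + 1.000) = min(1, 1.359) = 1.000
(x & x) -> (x -> (z -> x)) = min(1, 1 − 0.282 + 1.000) = min(1, 1.718) = 1.000
~z = 1 − 0.066 = 0.934
~z & 1 = max(0, 0.934 + 1.000 − 1) = max(0, 0.934) = 0.934
~(~z & 1) = 1 − 0.934 = 0.066
~~(~z & 1) = 1 − 0.066 = 0.934
((x & x) -> (x -> (z -> x))) & ~~(~z & 1) = max(0, 1.000 + 0.934 − 1) = max(0, 0.934) = 0.934
(((x & x) -> (x -> (z -> x))) & ~~(~z & 1)) -> y = min(1, 1 − 0.934 + 0.836) = min(1, 0.902) = 0.902

0.902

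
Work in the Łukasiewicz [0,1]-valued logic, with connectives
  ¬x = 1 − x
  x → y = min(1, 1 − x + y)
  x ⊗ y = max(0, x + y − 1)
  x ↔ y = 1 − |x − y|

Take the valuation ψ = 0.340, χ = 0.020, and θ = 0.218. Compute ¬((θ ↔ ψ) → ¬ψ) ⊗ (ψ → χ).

θ ↔ ψ = 1 − |0.218 − 0.340| = 1 − 0.122 = 0.878
¬ψ = 1 − 0.340 = 0.660
(θ ↔ ψ) → ¬ψ = min(1, 1 − 0.878 + 0.660) = min(1, 0.782) = 0.782
¬((θ ↔ ψ) → ¬ψ) = 1 − 0.782 = 0.218
ψ → χ = min(1, 1 − 0.340 + 0.020) = min(1, 0.680) = 0.680
¬((θ ↔ ψ) → ¬ψ) ⊗ (ψ → χ) = max(0, 0.218 + 0.680 − 1) = max(0, -0.102) = 0.000

0.000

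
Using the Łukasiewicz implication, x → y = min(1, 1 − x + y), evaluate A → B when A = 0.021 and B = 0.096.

1.000

A → B = min(1, 1 − 0.021 + 0.096) = min(1, 1.075) = 1.000
For comparison, the Gödel implication (1 if x ≤ y else y) would give 1.000.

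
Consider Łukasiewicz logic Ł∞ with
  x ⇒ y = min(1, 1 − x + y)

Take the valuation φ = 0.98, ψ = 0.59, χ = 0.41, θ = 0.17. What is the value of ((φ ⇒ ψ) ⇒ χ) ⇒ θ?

φ ⇒ ψ = min(1, 1 − 0.98 + 0.59) = min(1, 0.61) = 0.61
(φ ⇒ ψ) ⇒ χ = min(1, 1 − 0.61 + 0.41) = min(1, 0.80) = 0.80
((φ ⇒ ψ) ⇒ χ) ⇒ θ = min(1, 1 − 0.80 + 0.17) = min(1, 0.37) = 0.37

0.37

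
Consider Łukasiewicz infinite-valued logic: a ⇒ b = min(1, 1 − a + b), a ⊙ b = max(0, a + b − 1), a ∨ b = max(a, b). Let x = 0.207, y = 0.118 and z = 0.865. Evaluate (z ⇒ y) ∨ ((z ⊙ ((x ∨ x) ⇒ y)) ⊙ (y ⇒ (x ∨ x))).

z ⇒ y = min(1, 1 − 0.865 + 0.118) = min(1, 0.253) = 0.253
x ∨ x = max(0.207, 0.207) = 0.207
(x ∨ x) ⇒ y = min(1, 1 − 0.207 + 0.118) = min(1, 0.911) = 0.911
z ⊙ ((x ∨ x) ⇒ y) = max(0, 0.865 + 0.911 − 1) = max(0, 0.776) = 0.776
y ⇒ (x ∨ x) = min(1, 1 − 0.118 + 0.207) = min(1, 1.089) = 1.000
(z ⊙ ((x ∨ x) ⇒ y)) ⊙ (y ⇒ (x ∨ x)) = max(0, 0.776 + 1.000 − 1) = max(0, 0.776) = 0.776
(z ⇒ y) ∨ ((z ⊙ ((x ∨ x) ⇒ y)) ⊙ (y ⇒ (x ∨ x))) = max(0.253, 0.776) = 0.776

0.776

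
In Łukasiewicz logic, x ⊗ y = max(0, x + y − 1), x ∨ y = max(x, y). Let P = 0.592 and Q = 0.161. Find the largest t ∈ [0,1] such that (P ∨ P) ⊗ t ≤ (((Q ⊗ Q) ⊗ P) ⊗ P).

0.408

P ∨ P = max(0.592, 0.592) = 0.592
So the left factor is P ∨ P = 0.592.
Q ⊗ Q = max(0, 0.161 + 0.161 − 1) = max(0, -0.678) = 0.000
(Q ⊗ Q) ⊗ P = max(0, 0.000 + 0.592 − 1) = max(0, -0.408) = 0.000
((Q ⊗ Q) ⊗ P) ⊗ P = max(0, 0.000 + 0.592 − 1) = max(0, -0.408) = 0.000
So the right-hand bound is ((Q ⊗ Q) ⊗ P) ⊗ P = 0.000.
The residuum of the Łukasiewicz t-norm gives the supremum: min(1, 1 − 0.592 + 0.000).
1 − 0.592 + 0.000 = 0.408, so t = min(1, 0.408) = 0.408.
Check: 0.592 ⊗ 0.408 = max(0, 0.000) = 0.000 ≤ 0.000.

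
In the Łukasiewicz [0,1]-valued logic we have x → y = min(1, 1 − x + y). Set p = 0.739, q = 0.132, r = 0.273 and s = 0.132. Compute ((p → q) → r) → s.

0.252

p → q = min(1, 1 − 0.739 + 0.132) = min(1, 0.393) = 0.393
(p → q) → r = min(1, 1 − 0.393 + 0.273) = min(1, 0.880) = 0.880
((p → q) → r) → s = min(1, 1 − 0.880 + 0.132) = min(1, 0.252) = 0.252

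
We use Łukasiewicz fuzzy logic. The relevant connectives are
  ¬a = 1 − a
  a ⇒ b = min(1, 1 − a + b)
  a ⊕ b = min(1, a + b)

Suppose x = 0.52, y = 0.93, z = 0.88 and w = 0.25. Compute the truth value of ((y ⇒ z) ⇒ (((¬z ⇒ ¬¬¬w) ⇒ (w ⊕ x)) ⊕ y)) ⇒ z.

y ⇒ z = min(1, 1 − 0.93 + 0.88) = min(1, 0.95) = 0.95
¬z = 1 − 0.88 = 0.12
¬w = 1 − 0.25 = 0.75
¬¬w = 1 − 0.75 = 0.25
¬¬¬w = 1 − 0.25 = 0.75
¬z ⇒ ¬¬¬w = min(1, 1 − 0.12 + 0.75) = min(1, 1.63) = 1.00
w ⊕ x = min(1, 0.25 + 0.52) = min(1, 0.77) = 0.77
(¬z ⇒ ¬¬¬w) ⇒ (w ⊕ x) = min(1, 1 − 1.00 + 0.77) = min(1, 0.77) = 0.77
((¬z ⇒ ¬¬¬w) ⇒ (w ⊕ x)) ⊕ y = min(1, 0.77 + 0.93) = min(1, 1.70) = 1.00
(y ⇒ z) ⇒ (((¬z ⇒ ¬¬¬w) ⇒ (w ⊕ x)) ⊕ y) = min(1, 1 − 0.95 + 1.00) = min(1, 1.05) = 1.00
((y ⇒ z) ⇒ (((¬z ⇒ ¬¬¬w) ⇒ (w ⊕ x)) ⊕ y)) ⇒ z = min(1, 1 − 1.00 + 0.88) = min(1, 0.88) = 0.88

0.88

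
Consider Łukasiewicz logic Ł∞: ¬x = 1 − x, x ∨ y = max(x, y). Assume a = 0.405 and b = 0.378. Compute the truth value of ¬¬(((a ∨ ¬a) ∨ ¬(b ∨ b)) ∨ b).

0.622

¬a = 1 − 0.405 = 0.595
a ∨ ¬a = max(0.405, 0.595) = 0.595
b ∨ b = max(0.378, 0.378) = 0.378
¬(b ∨ b) = 1 − 0.378 = 0.622
(a ∨ ¬a) ∨ ¬(b ∨ b) = max(0.595, 0.622) = 0.622
((a ∨ ¬a) ∨ ¬(b ∨ b)) ∨ b = max(0.622, 0.378) = 0.622
¬(((a ∨ ¬a) ∨ ¬(b ∨ b)) ∨ b) = 1 − 0.622 = 0.378
¬¬(((a ∨ ¬a) ∨ ¬(b ∨ b)) ∨ b) = 1 − 0.378 = 0.622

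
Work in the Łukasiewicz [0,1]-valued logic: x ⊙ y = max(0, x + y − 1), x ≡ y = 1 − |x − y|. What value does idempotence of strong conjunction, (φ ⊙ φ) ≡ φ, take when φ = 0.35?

0.65

φ ⊙ φ = max(0, 0.35 + 0.35 − 1) = max(0, -0.30) = 0.00
(φ ⊙ φ) ≡ φ = 1 − |0.00 − 0.35| = 1 − 0.35 = 0.65
(The value 0.65 < 1 shows this instance is not satisfied; fails in Ł∞ since a ⊗ a = max(0, 2a−1) ≠ a in general.)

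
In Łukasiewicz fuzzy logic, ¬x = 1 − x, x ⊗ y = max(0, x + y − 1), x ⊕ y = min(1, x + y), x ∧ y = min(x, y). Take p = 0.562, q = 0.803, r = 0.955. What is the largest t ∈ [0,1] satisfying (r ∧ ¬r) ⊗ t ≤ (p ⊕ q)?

¬r = 1 − 0.955 = 0.045
r ∧ ¬r = min(0.955, 0.045) = 0.045
So the left factor is r ∧ ¬r = 0.045.
p ⊕ q = min(1, 0.562 + 0.803) = min(1, 1.365) = 1.000
So the right-hand bound is p ⊕ q = 1.000.
The residuum of the Łukasiewicz t-norm gives the supremum: min(1, 1 − 0.045 + 1.000).
1 − 0.045 + 1.000 = 1.955, so t = min(1, 1.955) = 1.000.
Check: 0.045 ⊗ 1.000 = max(0, 0.045) = 0.045 ≤ 1.000.

1.000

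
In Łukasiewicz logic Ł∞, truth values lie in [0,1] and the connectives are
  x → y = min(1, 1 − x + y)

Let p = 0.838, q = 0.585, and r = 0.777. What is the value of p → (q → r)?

1.000

q → r = min(1, 1 − 0.585 + 0.777) = min(1, 1.192) = 1.000
p → (q → r) = min(1, 1 − 0.838 + 1.000) = min(1, 1.162) = 1.000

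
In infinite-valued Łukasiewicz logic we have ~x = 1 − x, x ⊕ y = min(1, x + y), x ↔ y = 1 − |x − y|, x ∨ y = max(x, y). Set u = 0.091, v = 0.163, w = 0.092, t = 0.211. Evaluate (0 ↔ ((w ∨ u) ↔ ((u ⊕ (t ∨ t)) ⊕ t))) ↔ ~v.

0.584

w ∨ u = max(0.092, 0.091) = 0.092
t ∨ t = max(0.211, 0.211) = 0.211
u ⊕ (t ∨ t) = min(1, 0.091 + 0.211) = min(1, 0.302) = 0.302
(u ⊕ (t ∨ t)) ⊕ t = min(1, 0.302 + 0.211) = min(1, 0.513) = 0.513
(w ∨ u) ↔ ((u ⊕ (t ∨ t)) ⊕ t) = 1 − |0.092 − 0.513| = 1 − 0.421 = 0.579
0 ↔ ((w ∨ u) ↔ ((u ⊕ (t ∨ t)) ⊕ t)) = 1 − |0.000 − 0.579| = 1 − 0.579 = 0.421
~v = 1 − 0.163 = 0.837
(0 ↔ ((w ∨ u) ↔ ((u ⊕ (t ∨ t)) ⊕ t))) ↔ ~v = 1 − |0.421 − 0.837| = 1 − 0.416 = 0.584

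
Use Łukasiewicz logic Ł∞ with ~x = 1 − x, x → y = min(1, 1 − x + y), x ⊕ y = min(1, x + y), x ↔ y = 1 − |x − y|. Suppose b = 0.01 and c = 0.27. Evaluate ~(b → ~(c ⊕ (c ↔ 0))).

0.01

c ↔ 0 = 1 − |0.27 − 0.00| = 1 − 0.27 = 0.73
c ⊕ (c ↔ 0) = min(1, 0.27 + 0.73) = min(1, 1.00) = 1.00
~(c ⊕ (c ↔ 0)) = 1 − 1.00 = 0.00
b → ~(c ⊕ (c ↔ 0)) = min(1, 1 − 0.01 + 0.00) = min(1, 0.99) = 0.99
~(b → ~(c ⊕ (c ↔ 0))) = 1 − 0.99 = 0.01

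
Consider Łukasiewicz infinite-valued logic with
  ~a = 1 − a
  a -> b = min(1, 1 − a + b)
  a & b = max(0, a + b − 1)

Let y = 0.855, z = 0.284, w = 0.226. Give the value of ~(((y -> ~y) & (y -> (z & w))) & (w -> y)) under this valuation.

1.000

~y = 1 − 0.855 = 0.145
y -> ~y = min(1, 1 − 0.855 + 0.145) = min(1, 0.290) = 0.290
z & w = max(0, 0.284 + 0.226 − 1) = max(0, -0.490) = 0.000
y -> (z & w) = min(1, 1 − 0.855 + 0.000) = min(1, 0.145) = 0.145
(y -> ~y) & (y -> (z & w)) = max(0, 0.290 + 0.145 − 1) = max(0, -0.565) = 0.000
w -> y = min(1, 1 − 0.226 + 0.855) = min(1, 1.629) = 1.000
((y -> ~y) & (y -> (z & w))) & (w -> y) = max(0, 0.000 + 1.000 − 1) = max(0, 0.000) = 0.000
~(((y -> ~y) & (y -> (z & w))) & (w -> y)) = 1 − 0.000 = 1.000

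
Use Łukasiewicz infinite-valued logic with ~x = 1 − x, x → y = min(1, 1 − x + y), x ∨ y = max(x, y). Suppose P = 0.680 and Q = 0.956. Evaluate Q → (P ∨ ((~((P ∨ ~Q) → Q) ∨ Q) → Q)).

~Q = 1 − 0.956 = 0.044
P ∨ ~Q = max(0.680, 0.044) = 0.680
(P ∨ ~Q) → Q = min(1, 1 − 0.680 + 0.956) = min(1, 1.276) = 1.000
~((P ∨ ~Q) → Q) = 1 − 1.000 = 0.000
~((P ∨ ~Q) → Q) ∨ Q = max(0.000, 0.956) = 0.956
(~((P ∨ ~Q) → Q) ∨ Q) → Q = min(1, 1 − 0.956 + 0.956) = min(1, 1.000) = 1.000
P ∨ ((~((P ∨ ~Q) → Q) ∨ Q) → Q) = max(0.680, 1.000) = 1.000
Q → (P ∨ ((~((P ∨ ~Q) → Q) ∨ Q) → Q)) = min(1, 1 − 0.956 + 1.000) = min(1, 1.044) = 1.000

1.000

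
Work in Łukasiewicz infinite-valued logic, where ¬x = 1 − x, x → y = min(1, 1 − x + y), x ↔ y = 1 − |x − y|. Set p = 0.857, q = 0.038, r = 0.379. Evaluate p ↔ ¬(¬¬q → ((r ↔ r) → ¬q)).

0.143

¬q = 1 − 0.038 = 0.962
¬¬q = 1 − 0.962 = 0.038
r ↔ r = 1 − |0.379 − 0.379| = 1 − 0.000 = 1.000
(r ↔ r) → ¬q = min(1, 1 − 1.000 + 0.962) = min(1, 0.962) = 0.962
¬¬q → ((r ↔ r) → ¬q) = min(1, 1 − 0.038 + 0.962) = min(1, 1.924) = 1.000
¬(¬¬q → ((r ↔ r) → ¬q)) = 1 − 1.000 = 0.000
p ↔ ¬(¬¬q → ((r ↔ r) → ¬q)) = 1 − |0.857 − 0.000| = 1 − 0.857 = 0.143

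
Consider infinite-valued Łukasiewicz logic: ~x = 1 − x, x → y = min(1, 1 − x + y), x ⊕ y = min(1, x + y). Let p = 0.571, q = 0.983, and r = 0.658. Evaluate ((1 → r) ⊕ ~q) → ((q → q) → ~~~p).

1 → r = min(1, 1 − 1.000 + 0.658) = min(1, 0.658) = 0.658
~q = 1 − 0.983 = 0.017
(1 → r) ⊕ ~q = min(1, 0.658 + 0.017) = min(1, 0.675) = 0.675
q → q = min(1, 1 − 0.983 + 0.983) = min(1, 1.000) = 1.000
~p = 1 − 0.571 = 0.429
~~p = 1 − 0.429 = 0.571
~~~p = 1 − 0.571 = 0.429
(q → q) → ~~~p = min(1, 1 − 1.000 + 0.429) = min(1, 0.429) = 0.429
((1 → r) ⊕ ~q) → ((q → q) → ~~~p) = min(1, 1 − 0.675 + 0.429) = min(1, 0.754) = 0.754

0.754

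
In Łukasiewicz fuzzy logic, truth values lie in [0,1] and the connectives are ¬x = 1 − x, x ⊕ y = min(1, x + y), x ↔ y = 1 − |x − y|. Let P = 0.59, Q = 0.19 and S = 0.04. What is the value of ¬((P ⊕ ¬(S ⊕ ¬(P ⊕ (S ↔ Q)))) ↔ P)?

S ↔ Q = 1 − |0.04 − 0.19| = 1 − 0.15 = 0.85
P ⊕ (S ↔ Q) = min(1, 0.59 + 0.85) = min(1, 1.44) = 1.00
¬(P ⊕ (S ↔ Q)) = 1 − 1.00 = 0.00
S ⊕ ¬(P ⊕ (S ↔ Q)) = min(1, 0.04 + 0.00) = min(1, 0.04) = 0.04
¬(S ⊕ ¬(P ⊕ (S ↔ Q))) = 1 − 0.04 = 0.96
P ⊕ ¬(S ⊕ ¬(P ⊕ (S ↔ Q))) = min(1, 0.59 + 0.96) = min(1, 1.55) = 1.00
(P ⊕ ¬(S ⊕ ¬(P ⊕ (S ↔ Q)))) ↔ P = 1 − |1.00 − 0.59| = 1 − 0.41 = 0.59
¬((P ⊕ ¬(S ⊕ ¬(P ⊕ (S ↔ Q)))) ↔ P) = 1 − 0.59 = 0.41

0.41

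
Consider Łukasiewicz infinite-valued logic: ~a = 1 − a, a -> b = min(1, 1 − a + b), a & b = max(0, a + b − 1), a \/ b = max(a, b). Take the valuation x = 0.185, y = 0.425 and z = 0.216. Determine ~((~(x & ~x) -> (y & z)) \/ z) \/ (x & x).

0.784

~x = 1 − 0.185 = 0.815
x & ~x = max(0, 0.185 + 0.815 − 1) = max(0, 0.000) = 0.000
~(x & ~x) = 1 − 0.000 = 1.000
y & z = max(0, 0.425 + 0.216 − 1) = max(0, -0.359) = 0.000
~(x & ~x) -> (y & z) = min(1, 1 − 1.000 + 0.000) = min(1, 0.000) = 0.000
(~(x & ~x) -> (y & z)) \/ z = max(0.000, 0.216) = 0.216
~((~(x & ~x) -> (y & z)) \/ z) = 1 − 0.216 = 0.784
x & x = max(0, 0.185 + 0.185 − 1) = max(0, -0.630) = 0.000
~((~(x & ~x) -> (y & z)) \/ z) \/ (x & x) = max(0.784, 0.000) = 0.784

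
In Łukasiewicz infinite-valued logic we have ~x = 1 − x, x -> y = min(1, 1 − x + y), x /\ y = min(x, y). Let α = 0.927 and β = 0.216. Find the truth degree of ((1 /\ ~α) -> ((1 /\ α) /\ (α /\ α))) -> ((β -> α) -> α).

~α = 1 − 0.927 = 0.073
1 /\ ~α = min(1.000, 0.073) = 0.073
1 /\ α = min(1.000, 0.927) = 0.927
α /\ α = min(0.927, 0.927) = 0.927
(1 /\ α) /\ (α /\ α) = min(0.927, 0.927) = 0.927
(1 /\ ~α) -> ((1 /\ α) /\ (α /\ α)) = min(1, 1 − 0.073 + 0.927) = min(1, 1.854) = 1.000
β -> α = min(1, 1 − 0.216 + 0.927) = min(1, 1.711) = 1.000
(β -> α) -> α = min(1, 1 − 1.000 + 0.927) = min(1, 0.927) = 0.927
((1 /\ ~α) -> ((1 /\ α) /\ (α /\ α))) -> ((β -> α) -> α) = min(1, 1 − 1.000 + 0.927) = min(1, 0.927) = 0.927

0.927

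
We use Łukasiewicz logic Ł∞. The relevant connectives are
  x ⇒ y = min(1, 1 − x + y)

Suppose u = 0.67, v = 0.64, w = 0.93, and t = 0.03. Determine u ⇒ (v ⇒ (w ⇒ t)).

0.79

w ⇒ t = min(1, 1 − 0.93 + 0.03) = min(1, 0.10) = 0.10
v ⇒ (w ⇒ t) = min(1, 1 − 0.64 + 0.10) = min(1, 0.46) = 0.46
u ⇒ (v ⇒ (w ⇒ t)) = min(1, 1 − 0.67 + 0.46) = min(1, 0.79) = 0.79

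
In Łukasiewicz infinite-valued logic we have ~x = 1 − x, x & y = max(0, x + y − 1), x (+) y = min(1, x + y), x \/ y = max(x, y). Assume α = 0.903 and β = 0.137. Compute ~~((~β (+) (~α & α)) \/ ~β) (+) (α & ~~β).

~β = 1 − 0.137 = 0.863
~α = 1 − 0.903 = 0.097
~α & α = max(0, 0.097 + 0.903 − 1) = max(0, 0.000) = 0.000
~β (+) (~α & α) = min(1, 0.863 + 0.000) = min(1, 0.863) = 0.863
(~β (+) (~α & α)) \/ ~β = max(0.863, 0.863) = 0.863
~((~β (+) (~α & α)) \/ ~β) = 1 − 0.863 = 0.137
~~((~β (+) (~α & α)) \/ ~β) = 1 − 0.137 = 0.863
~~β = 1 − 0.863 = 0.137
α & ~~β = max(0, 0.903 + 0.137 − 1) = max(0, 0.040) = 0.040
~~((~β (+) (~α & α)) \/ ~β) (+) (α & ~~β) = min(1, 0.863 + 0.040) = min(1, 0.903) = 0.903

0.903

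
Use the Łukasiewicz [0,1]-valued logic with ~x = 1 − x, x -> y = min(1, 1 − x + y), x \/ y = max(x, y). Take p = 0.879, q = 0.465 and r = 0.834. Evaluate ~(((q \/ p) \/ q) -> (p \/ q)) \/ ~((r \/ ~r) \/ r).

0.166

q \/ p = max(0.465, 0.879) = 0.879
(q \/ p) \/ q = max(0.879, 0.465) = 0.879
p \/ q = max(0.879, 0.465) = 0.879
((q \/ p) \/ q) -> (p \/ q) = min(1, 1 − 0.879 + 0.879) = min(1, 1.000) = 1.000
~(((q \/ p) \/ q) -> (p \/ q)) = 1 − 1.000 = 0.000
~r = 1 − 0.834 = 0.166
r \/ ~r = max(0.834, 0.166) = 0.834
(r \/ ~r) \/ r = max(0.834, 0.834) = 0.834
~((r \/ ~r) \/ r) = 1 − 0.834 = 0.166
~(((q \/ p) \/ q) -> (p \/ q)) \/ ~((r \/ ~r) \/ r) = max(0.000, 0.166) = 0.166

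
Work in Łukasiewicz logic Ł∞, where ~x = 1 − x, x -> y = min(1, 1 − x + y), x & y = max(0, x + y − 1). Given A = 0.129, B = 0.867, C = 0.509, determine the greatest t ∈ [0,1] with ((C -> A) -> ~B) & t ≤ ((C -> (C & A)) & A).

0.487

C -> A = min(1, 1 − 0.509 + 0.129) = min(1, 0.620) = 0.620
~B = 1 − 0.867 = 0.133
(C -> A) -> ~B = min(1, 1 − 0.620 + 0.133) = min(1, 0.513) = 0.513
So the left factor is (C -> A) -> ~B = 0.513.
C & A = max(0, 0.509 + 0.129 − 1) = max(0, -0.362) = 0.000
C -> (C & A) = min(1, 1 − 0.509 + 0.000) = min(1, 0.491) = 0.491
(C -> (C & A)) & A = max(0, 0.491 + 0.129 − 1) = max(0, -0.380) = 0.000
So the right-hand bound is (C -> (C & A)) & A = 0.000.
The residuum of the Łukasiewicz t-norm gives the supremum: min(1, 1 − 0.513 + 0.000).
1 − 0.513 + 0.000 = 0.487, so t = min(1, 0.487) = 0.487.
Check: 0.513 & 0.487 = max(0, 0.000) = 0.000 ≤ 0.000.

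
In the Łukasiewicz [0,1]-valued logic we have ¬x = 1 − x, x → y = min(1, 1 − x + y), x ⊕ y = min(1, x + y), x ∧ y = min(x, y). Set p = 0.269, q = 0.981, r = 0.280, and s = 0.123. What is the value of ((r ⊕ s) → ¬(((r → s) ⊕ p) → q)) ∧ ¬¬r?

r ⊕ s = min(1, 0.280 + 0.123) = min(1, 0.403) = 0.403
r → s = min(1, 1 − 0.280 + 0.123) = min(1, 0.843) = 0.843
(r → s) ⊕ p = min(1, 0.843 + 0.269) = min(1, 1.112) = 1.000
((r → s) ⊕ p) → q = min(1, 1 − 1.000 + 0.981) = min(1, 0.981) = 0.981
¬(((r → s) ⊕ p) → q) = 1 − 0.981 = 0.019
(r ⊕ s) → ¬(((r → s) ⊕ p) → q) = min(1, 1 − 0.403 + 0.019) = min(1, 0.616) = 0.616
¬r = 1 − 0.280 = 0.720
¬¬r = 1 − 0.720 = 0.280
((r ⊕ s) → ¬(((r → s) ⊕ p) → q)) ∧ ¬¬r = min(0.616, 0.280) = 0.280

0.280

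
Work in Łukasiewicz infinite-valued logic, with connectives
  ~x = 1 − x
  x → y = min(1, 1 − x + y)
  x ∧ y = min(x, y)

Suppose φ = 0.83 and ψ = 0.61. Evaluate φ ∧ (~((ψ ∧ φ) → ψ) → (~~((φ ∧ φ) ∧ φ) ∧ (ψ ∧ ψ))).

0.83

ψ ∧ φ = min(0.61, 0.83) = 0.61
(ψ ∧ φ) → ψ = min(1, 1 − 0.61 + 0.61) = min(1, 1.00) = 1.00
~((ψ ∧ φ) → ψ) = 1 − 1.00 = 0.00
φ ∧ φ = min(0.83, 0.83) = 0.83
(φ ∧ φ) ∧ φ = min(0.83, 0.83) = 0.83
~((φ ∧ φ) ∧ φ) = 1 − 0.83 = 0.17
~~((φ ∧ φ) ∧ φ) = 1 − 0.17 = 0.83
ψ ∧ ψ = min(0.61, 0.61) = 0.61
~~((φ ∧ φ) ∧ φ) ∧ (ψ ∧ ψ) = min(0.83, 0.61) = 0.61
~((ψ ∧ φ) → ψ) → (~~((φ ∧ φ) ∧ φ) ∧ (ψ ∧ ψ)) = min(1, 1 − 0.00 + 0.61) = min(1, 1.61) = 1.00
φ ∧ (~((ψ ∧ φ) → ψ) → (~~((φ ∧ φ) ∧ φ) ∧ (ψ ∧ ψ))) = min(0.83, 1.00) = 0.83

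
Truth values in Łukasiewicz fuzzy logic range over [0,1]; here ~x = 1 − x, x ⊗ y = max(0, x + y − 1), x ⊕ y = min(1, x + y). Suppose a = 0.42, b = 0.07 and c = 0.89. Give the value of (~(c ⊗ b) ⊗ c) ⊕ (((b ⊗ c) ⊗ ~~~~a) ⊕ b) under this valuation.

c ⊗ b = max(0, 0.89 + 0.07 − 1) = max(0, -0.04) = 0.00
~(c ⊗ b) = 1 − 0.00 = 1.00
~(c ⊗ b) ⊗ c = max(0, 1.00 + 0.89 − 1) = max(0, 0.89) = 0.89
b ⊗ c = max(0, 0.07 + 0.89 − 1) = max(0, -0.04) = 0.00
~a = 1 − 0.42 = 0.58
~~a = 1 − 0.58 = 0.42
~~~a = 1 − 0.42 = 0.58
~~~~a = 1 − 0.58 = 0.42
(b ⊗ c) ⊗ ~~~~a = max(0, 0.00 + 0.42 − 1) = max(0, -0.58) = 0.00
((b ⊗ c) ⊗ ~~~~a) ⊕ b = min(1, 0.00 + 0.07) = min(1, 0.07) = 0.07
(~(c ⊗ b) ⊗ c) ⊕ (((b ⊗ c) ⊗ ~~~~a) ⊕ b) = min(1, 0.89 + 0.07) = min(1, 0.96) = 0.96

0.96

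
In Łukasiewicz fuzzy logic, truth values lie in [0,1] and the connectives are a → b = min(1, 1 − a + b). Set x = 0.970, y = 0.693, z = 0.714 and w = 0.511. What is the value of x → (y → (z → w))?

1.000

z → w = min(1, 1 − 0.714 + 0.511) = min(1, 0.797) = 0.797
y → (z → w) = min(1, 1 − 0.693 + 0.797) = min(1, 1.104) = 1.000
x → (y → (z → w)) = min(1, 1 − 0.970 + 1.000) = min(1, 1.030) = 1.000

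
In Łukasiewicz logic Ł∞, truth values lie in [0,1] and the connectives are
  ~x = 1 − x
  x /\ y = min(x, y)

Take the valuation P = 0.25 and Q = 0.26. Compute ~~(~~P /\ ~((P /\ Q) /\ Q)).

~P = 1 − 0.25 = 0.75
~~P = 1 − 0.75 = 0.25
P /\ Q = min(0.25, 0.26) = 0.25
(P /\ Q) /\ Q = min(0.25, 0.26) = 0.25
~((P /\ Q) /\ Q) = 1 − 0.25 = 0.75
~~P /\ ~((P /\ Q) /\ Q) = min(0.25, 0.75) = 0.25
~(~~P /\ ~((P /\ Q) /\ Q)) = 1 − 0.25 = 0.75
~~(~~P /\ ~((P /\ Q) /\ Q)) = 1 − 0.75 = 0.25

0.25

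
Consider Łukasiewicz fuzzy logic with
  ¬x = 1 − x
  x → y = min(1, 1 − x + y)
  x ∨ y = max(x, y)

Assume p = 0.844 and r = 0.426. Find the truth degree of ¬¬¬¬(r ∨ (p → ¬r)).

¬r = 1 − 0.426 = 0.574
p → ¬r = min(1, 1 − 0.844 + 0.574) = min(1, 0.730) = 0.730
r ∨ (p → ¬r) = max(0.426, 0.730) = 0.730
¬(r ∨ (p → ¬r)) = 1 − 0.730 = 0.270
¬¬(r ∨ (p → ¬r)) = 1 − 0.270 = 0.730
¬¬¬(r ∨ (p → ¬r)) = 1 − 0.730 = 0.270
¬¬¬¬(r ∨ (p → ¬r)) = 1 − 0.270 = 0.730

0.730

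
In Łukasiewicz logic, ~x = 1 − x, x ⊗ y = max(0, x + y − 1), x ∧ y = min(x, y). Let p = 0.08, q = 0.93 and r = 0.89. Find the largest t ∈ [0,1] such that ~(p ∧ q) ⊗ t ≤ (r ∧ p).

0.16

p ∧ q = min(0.08, 0.93) = 0.08
~(p ∧ q) = 1 − 0.08 = 0.92
So the left factor is ~(p ∧ q) = 0.92.
r ∧ p = min(0.89, 0.08) = 0.08
So the right-hand bound is r ∧ p = 0.08.
The residuum of the Łukasiewicz t-norm gives the supremum: min(1, 1 − 0.92 + 0.08).
1 − 0.92 + 0.08 = 0.16, so t = min(1, 0.16) = 0.16.
Check: 0.92 ⊗ 0.16 = max(0, 0.08) = 0.08 ≤ 0.08.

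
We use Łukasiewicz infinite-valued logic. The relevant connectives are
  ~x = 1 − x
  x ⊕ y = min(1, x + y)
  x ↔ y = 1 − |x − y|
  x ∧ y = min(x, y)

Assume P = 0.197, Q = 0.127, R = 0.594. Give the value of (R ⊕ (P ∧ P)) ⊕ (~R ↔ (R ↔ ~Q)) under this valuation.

1.000

P ∧ P = min(0.197, 0.197) = 0.197
R ⊕ (P ∧ P) = min(1, 0.594 + 0.197) = min(1, 0.791) = 0.791
~R = 1 − 0.594 = 0.406
~Q = 1 − 0.127 = 0.873
R ↔ ~Q = 1 − |0.594 − 0.873| = 1 − 0.279 = 0.721
~R ↔ (R ↔ ~Q) = 1 − |0.406 − 0.721| = 1 − 0.315 = 0.685
(R ⊕ (P ∧ P)) ⊕ (~R ↔ (R ↔ ~Q)) = min(1, 0.791 + 0.685) = min(1, 1.476) = 1.000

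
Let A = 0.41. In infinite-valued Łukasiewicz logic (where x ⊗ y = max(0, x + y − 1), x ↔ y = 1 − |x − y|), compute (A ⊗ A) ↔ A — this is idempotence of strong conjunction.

A ⊗ A = max(0, 0.41 + 0.41 − 1) = max(0, -0.18) = 0.00
(A ⊗ A) ↔ A = 1 − |0.00 − 0.41| = 1 − 0.41 = 0.59
(The value 0.59 < 1 shows this instance is not satisfied; fails in Ł∞ since a ⊗ a = max(0, 2a−1) ≠ a in general.)

0.59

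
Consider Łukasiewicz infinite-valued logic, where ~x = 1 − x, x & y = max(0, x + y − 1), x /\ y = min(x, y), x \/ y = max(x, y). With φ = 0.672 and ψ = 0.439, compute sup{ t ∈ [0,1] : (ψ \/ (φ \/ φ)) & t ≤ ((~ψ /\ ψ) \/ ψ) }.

φ \/ φ = max(0.672, 0.672) = 0.672
ψ \/ (φ \/ φ) = max(0.439, 0.672) = 0.672
So the left factor is ψ \/ (φ \/ φ) = 0.672.
~ψ = 1 − 0.439 = 0.561
~ψ /\ ψ = min(0.561, 0.439) = 0.439
(~ψ /\ ψ) \/ ψ = max(0.439, 0.439) = 0.439
So the right-hand bound is (~ψ /\ ψ) \/ ψ = 0.439.
The residuum of the Łukasiewicz t-norm gives the supremum: min(1, 1 − 0.672 + 0.439).
1 − 0.672 + 0.439 = 0.767, so t = min(1, 0.767) = 0.767.
Check: 0.672 & 0.767 = max(0, 0.439) = 0.439 ≤ 0.439.

0.767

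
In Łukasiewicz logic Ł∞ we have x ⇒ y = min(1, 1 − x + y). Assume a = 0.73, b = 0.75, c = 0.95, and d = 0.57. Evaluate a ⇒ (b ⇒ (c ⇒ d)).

c ⇒ d = min(1, 1 − 0.95 + 0.57) = min(1, 0.62) = 0.62
b ⇒ (c ⇒ d) = min(1, 1 − 0.75 + 0.62) = min(1, 0.87) = 0.87
a ⇒ (b ⇒ (c ⇒ d)) = min(1, 1 − 0.73 + 0.87) = min(1, 1.14) = 1.00

1.00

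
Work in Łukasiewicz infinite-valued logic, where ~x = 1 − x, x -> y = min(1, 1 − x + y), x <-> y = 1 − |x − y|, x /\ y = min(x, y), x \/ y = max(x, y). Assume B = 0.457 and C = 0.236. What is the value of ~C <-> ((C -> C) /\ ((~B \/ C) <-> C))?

~C = 1 − 0.236 = 0.764
C -> C = min(1, 1 − 0.236 + 0.236) = min(1, 1.000) = 1.000
~B = 1 − 0.457 = 0.543
~B \/ C = max(0.543, 0.236) = 0.543
(~B \/ C) <-> C = 1 − |0.543 − 0.236| = 1 − 0.307 = 0.693
(C -> C) /\ ((~B \/ C) <-> C) = min(1.000, 0.693) = 0.693
~C <-> ((C -> C) /\ ((~B \/ C) <-> C)) = 1 − |0.764 − 0.693| = 1 − 0.071 = 0.929

0.929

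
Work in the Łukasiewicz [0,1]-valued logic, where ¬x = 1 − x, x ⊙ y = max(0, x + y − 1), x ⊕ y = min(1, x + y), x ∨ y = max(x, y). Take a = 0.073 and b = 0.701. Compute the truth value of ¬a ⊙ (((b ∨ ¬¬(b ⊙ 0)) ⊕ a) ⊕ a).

¬a = 1 − 0.073 = 0.927
b ⊙ 0 = max(0, 0.701 + 0.000 − 1) = max(0, -0.299) = 0.000
¬(b ⊙ 0) = 1 − 0.000 = 1.000
¬¬(b ⊙ 0) = 1 − 1.000 = 0.000
b ∨ ¬¬(b ⊙ 0) = max(0.701, 0.000) = 0.701
(b ∨ ¬¬(b ⊙ 0)) ⊕ a = min(1, 0.701 + 0.073) = min(1, 0.774) = 0.774
((b ∨ ¬¬(b ⊙ 0)) ⊕ a) ⊕ a = min(1, 0.774 + 0.073) = min(1, 0.847) = 0.847
¬a ⊙ (((b ∨ ¬¬(b ⊙ 0)) ⊕ a) ⊕ a) = max(0, 0.927 + 0.847 − 1) = max(0, 0.774) = 0.774

0.774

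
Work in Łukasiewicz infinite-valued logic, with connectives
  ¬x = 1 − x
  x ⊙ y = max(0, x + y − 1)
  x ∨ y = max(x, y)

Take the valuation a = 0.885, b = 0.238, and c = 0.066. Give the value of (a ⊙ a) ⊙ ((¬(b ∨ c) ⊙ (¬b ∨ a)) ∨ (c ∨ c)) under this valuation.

0.417

a ⊙ a = max(0, 0.885 + 0.885 − 1) = max(0, 0.770) = 0.770
b ∨ c = max(0.238, 0.066) = 0.238
¬(b ∨ c) = 1 − 0.238 = 0.762
¬b = 1 − 0.238 = 0.762
¬b ∨ a = max(0.762, 0.885) = 0.885
¬(b ∨ c) ⊙ (¬b ∨ a) = max(0, 0.762 + 0.885 − 1) = max(0, 0.647) = 0.647
c ∨ c = max(0.066, 0.066) = 0.066
(¬(b ∨ c) ⊙ (¬b ∨ a)) ∨ (c ∨ c) = max(0.647, 0.066) = 0.647
(a ⊙ a) ⊙ ((¬(b ∨ c) ⊙ (¬b ∨ a)) ∨ (c ∨ c)) = max(0, 0.770 + 0.647 − 1) = max(0, 0.417) = 0.417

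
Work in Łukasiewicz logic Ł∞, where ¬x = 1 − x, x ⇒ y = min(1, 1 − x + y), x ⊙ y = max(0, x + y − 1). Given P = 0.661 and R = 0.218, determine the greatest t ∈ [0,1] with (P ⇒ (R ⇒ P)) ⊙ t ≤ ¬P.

R ⇒ P = min(1, 1 − 0.218 + 0.661) = min(1, 1.443) = 1.000
P ⇒ (R ⇒ P) = min(1, 1 − 0.661 + 1.000) = min(1, 1.339) = 1.000
So the left factor is P ⇒ (R ⇒ P) = 1.000.
¬P = 1 − 0.661 = 0.339
So the right-hand bound is ¬P = 0.339.
The residuum of the Łukasiewicz t-norm gives the supremum: min(1, 1 − 1.000 + 0.339).
1 − 1.000 + 0.339 = 0.339, so t = min(1, 0.339) = 0.339.
Check: 1.000 ⊙ 0.339 = max(0, 0.339) = 0.339 ≤ 0.339.

0.339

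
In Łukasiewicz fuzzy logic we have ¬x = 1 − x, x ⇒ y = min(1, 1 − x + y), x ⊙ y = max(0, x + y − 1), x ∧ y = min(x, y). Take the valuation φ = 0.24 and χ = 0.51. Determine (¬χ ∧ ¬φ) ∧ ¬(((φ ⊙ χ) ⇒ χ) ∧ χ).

¬χ = 1 − 0.51 = 0.49
¬φ = 1 − 0.24 = 0.76
¬χ ∧ ¬φ = min(0.49, 0.76) = 0.49
φ ⊙ χ = max(0, 0.24 + 0.51 − 1) = max(0, -0.25) = 0.00
(φ ⊙ χ) ⇒ χ = min(1, 1 − 0.00 + 0.51) = min(1, 1.51) = 1.00
((φ ⊙ χ) ⇒ χ) ∧ χ = min(1.00, 0.51) = 0.51
¬(((φ ⊙ χ) ⇒ χ) ∧ χ) = 1 − 0.51 = 0.49
(¬χ ∧ ¬φ) ∧ ¬(((φ ⊙ χ) ⇒ χ) ∧ χ) = min(0.49, 0.49) = 0.49

0.49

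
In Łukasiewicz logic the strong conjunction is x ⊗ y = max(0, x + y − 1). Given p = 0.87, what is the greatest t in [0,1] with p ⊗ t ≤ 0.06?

0.19

The residuum of the Łukasiewicz t-norm gives the supremum: min(1, 1 − 0.87 + 0.06).
1 − 0.87 + 0.06 = 0.19, so t = min(1, 0.19) = 0.19.
Check: 0.87 ⊗ 0.19 = max(0, 0.06) = 0.06 ≤ 0.06.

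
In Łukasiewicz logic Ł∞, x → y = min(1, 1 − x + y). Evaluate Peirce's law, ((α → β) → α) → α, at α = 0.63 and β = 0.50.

α → β = min(1, 1 − 0.63 + 0.50) = min(1, 0.87) = 0.87
(α → β) → α = min(1, 1 − 0.87 + 0.63) = min(1, 0.76) = 0.76
((α → β) → α) → α = min(1, 1 − 0.76 + 0.63) = min(1, 0.87) = 0.87
(The value 0.87 < 1 shows this instance is not satisfied; not a Ł∞-tautology in general.)

0.87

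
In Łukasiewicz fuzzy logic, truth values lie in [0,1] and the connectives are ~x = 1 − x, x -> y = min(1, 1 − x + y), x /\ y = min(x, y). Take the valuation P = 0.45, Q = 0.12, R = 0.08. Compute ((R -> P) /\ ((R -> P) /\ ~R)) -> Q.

R -> P = min(1, 1 − 0.08 + 0.45) = min(1, 1.37) = 1.00
~R = 1 − 0.08 = 0.92
(R -> P) /\ ~R = min(1.00, 0.92) = 0.92
(R -> P) /\ ((R -> P) /\ ~R) = min(1.00, 0.92) = 0.92
((R -> P) /\ ((R -> P) /\ ~R)) -> Q = min(1, 1 − 0.92 + 0.12) = min(1, 0.20) = 0.20

0.20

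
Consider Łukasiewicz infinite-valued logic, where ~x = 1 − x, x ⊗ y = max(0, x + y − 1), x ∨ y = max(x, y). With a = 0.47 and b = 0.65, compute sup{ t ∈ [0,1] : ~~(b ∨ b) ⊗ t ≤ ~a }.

0.88

b ∨ b = max(0.65, 0.65) = 0.65
~(b ∨ b) = 1 − 0.65 = 0.35
~~(b ∨ b) = 1 − 0.35 = 0.65
So the left factor is ~~(b ∨ b) = 0.65.
~a = 1 − 0.47 = 0.53
So the right-hand bound is ~a = 0.53.
The residuum of the Łukasiewicz t-norm gives the supremum: min(1, 1 − 0.65 + 0.53).
1 − 0.65 + 0.53 = 0.88, so t = min(1, 0.88) = 0.88.
Check: 0.65 ⊗ 0.88 = max(0, 0.53) = 0.53 ≤ 0.53.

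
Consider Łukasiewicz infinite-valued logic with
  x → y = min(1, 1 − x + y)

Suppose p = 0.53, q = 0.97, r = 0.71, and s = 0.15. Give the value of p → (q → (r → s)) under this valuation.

0.94

r → s = min(1, 1 − 0.71 + 0.15) = min(1, 0.44) = 0.44
q → (r → s) = min(1, 1 − 0.97 + 0.44) = min(1, 0.47) = 0.47
p → (q → (r → s)) = min(1, 1 − 0.53 + 0.47) = min(1, 0.94) = 0.94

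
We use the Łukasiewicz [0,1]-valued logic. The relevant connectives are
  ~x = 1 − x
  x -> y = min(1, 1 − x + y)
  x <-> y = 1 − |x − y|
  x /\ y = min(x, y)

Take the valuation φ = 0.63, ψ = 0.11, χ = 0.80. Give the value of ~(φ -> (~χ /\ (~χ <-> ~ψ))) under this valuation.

~χ = 1 − 0.80 = 0.20
~ψ = 1 − 0.11 = 0.89
~χ <-> ~ψ = 1 − |0.20 − 0.89| = 1 − 0.69 = 0.31
~χ /\ (~χ <-> ~ψ) = min(0.20, 0.31) = 0.20
φ -> (~χ /\ (~χ <-> ~ψ)) = min(1, 1 − 0.63 + 0.20) = min(1, 0.57) = 0.57
~(φ -> (~χ /\ (~χ <-> ~ψ))) = 1 − 0.57 = 0.43

0.43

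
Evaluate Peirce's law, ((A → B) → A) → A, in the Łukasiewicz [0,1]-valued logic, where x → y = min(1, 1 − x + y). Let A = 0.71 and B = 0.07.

0.71

A → B = min(1, 1 − 0.71 + 0.07) = min(1, 0.36) = 0.36
(A → B) → A = min(1, 1 − 0.36 + 0.71) = min(1, 1.35) = 1.00
((A → B) → A) → A = min(1, 1 − 1.00 + 0.71) = min(1, 0.71) = 0.71
(The value 0.71 < 1 shows this instance is not satisfied; not a Ł∞-tautology in general.)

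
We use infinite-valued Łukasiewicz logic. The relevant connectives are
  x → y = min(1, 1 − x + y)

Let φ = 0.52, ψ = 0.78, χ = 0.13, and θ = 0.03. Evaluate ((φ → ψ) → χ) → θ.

0.90

φ → ψ = min(1, 1 − 0.52 + 0.78) = min(1, 1.26) = 1.00
(φ → ψ) → χ = min(1, 1 − 1.00 + 0.13) = min(1, 0.13) = 0.13
((φ → ψ) → χ) → θ = min(1, 1 − 0.13 + 0.03) = min(1, 0.90) = 0.90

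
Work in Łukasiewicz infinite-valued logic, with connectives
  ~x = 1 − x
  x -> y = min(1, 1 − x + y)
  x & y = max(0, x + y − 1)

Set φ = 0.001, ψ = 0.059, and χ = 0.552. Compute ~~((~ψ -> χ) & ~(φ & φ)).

0.611

~ψ = 1 − 0.059 = 0.941
~ψ -> χ = min(1, 1 − 0.941 + 0.552) = min(1, 0.611) = 0.611
φ & φ = max(0, 0.001 + 0.001 − 1) = max(0, -0.998) = 0.000
~(φ & φ) = 1 − 0.000 = 1.000
(~ψ -> χ) & ~(φ & φ) = max(0, 0.611 + 1.000 − 1) = max(0, 0.611) = 0.611
~((~ψ -> χ) & ~(φ & φ)) = 1 − 0.611 = 0.389
~~((~ψ -> χ) & ~(φ & φ)) = 1 − 0.389 = 0.611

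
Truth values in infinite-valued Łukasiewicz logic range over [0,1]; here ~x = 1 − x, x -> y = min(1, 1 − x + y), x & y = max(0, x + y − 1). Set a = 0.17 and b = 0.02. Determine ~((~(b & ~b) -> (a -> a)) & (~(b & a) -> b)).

~b = 1 − 0.02 = 0.98
b & ~b = max(0, 0.02 + 0.98 − 1) = max(0, 0.00) = 0.00
~(b & ~b) = 1 − 0.00 = 1.00
a -> a = min(1, 1 − 0.17 + 0.17) = min(1, 1.00) = 1.00
~(b & ~b) -> (a -> a) = min(1, 1 − 1.00 + 1.00) = min(1, 1.00) = 1.00
b & a = max(0, 0.02 + 0.17 − 1) = max(0, -0.81) = 0.00
~(b & a) = 1 − 0.00 = 1.00
~(b & a) -> b = min(1, 1 − 1.00 + 0.02) = min(1, 0.02) = 0.02
(~(b & ~b) -> (a -> a)) & (~(b & a) -> b) = max(0, 1.00 + 0.02 − 1) = max(0, 0.02) = 0.02
~((~(b & ~b) -> (a -> a)) & (~(b & a) -> b)) = 1 − 0.02 = 0.98

0.98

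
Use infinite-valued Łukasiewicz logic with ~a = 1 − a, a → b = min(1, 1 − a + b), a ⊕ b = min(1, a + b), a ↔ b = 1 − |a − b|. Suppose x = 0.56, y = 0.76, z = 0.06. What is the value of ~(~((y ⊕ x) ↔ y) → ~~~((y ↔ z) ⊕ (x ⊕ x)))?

0.24

y ⊕ x = min(1, 0.76 + 0.56) = min(1, 1.32) = 1.00
(y ⊕ x) ↔ y = 1 − |1.00 − 0.76| = 1 − 0.24 = 0.76
~((y ⊕ x) ↔ y) = 1 − 0.76 = 0.24
y ↔ z = 1 − |0.76 − 0.06| = 1 − 0.70 = 0.30
x ⊕ x = min(1, 0.56 + 0.56) = min(1, 1.12) = 1.00
(y ↔ z) ⊕ (x ⊕ x) = min(1, 0.30 + 1.00) = min(1, 1.30) = 1.00
~((y ↔ z) ⊕ (x ⊕ x)) = 1 − 1.00 = 0.00
~~((y ↔ z) ⊕ (x ⊕ x)) = 1 − 0.00 = 1.00
~~~((y ↔ z) ⊕ (x ⊕ x)) = 1 − 1.00 = 0.00
~((y ⊕ x) ↔ y) → ~~~((y ↔ z) ⊕ (x ⊕ x)) = min(1, 1 − 0.24 + 0.00) = min(1, 0.76) = 0.76
~(~((y ⊕ x) ↔ y) → ~~~((y ↔ z) ⊕ (x ⊕ x))) = 1 − 0.76 = 0.24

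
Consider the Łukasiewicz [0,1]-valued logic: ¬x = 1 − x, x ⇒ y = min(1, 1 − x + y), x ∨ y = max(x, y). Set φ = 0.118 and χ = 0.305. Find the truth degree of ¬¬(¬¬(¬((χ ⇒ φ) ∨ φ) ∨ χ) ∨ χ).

χ ⇒ φ = min(1, 1 − 0.305 + 0.118) = min(1, 0.813) = 0.813
(χ ⇒ φ) ∨ φ = max(0.813, 0.118) = 0.813
¬((χ ⇒ φ) ∨ φ) = 1 − 0.813 = 0.187
¬((χ ⇒ φ) ∨ φ) ∨ χ = max(0.187, 0.305) = 0.305
¬(¬((χ ⇒ φ) ∨ φ) ∨ χ) = 1 − 0.305 = 0.695
¬¬(¬((χ ⇒ φ) ∨ φ) ∨ χ) = 1 − 0.695 = 0.305
¬¬(¬((χ ⇒ φ) ∨ φ) ∨ χ) ∨ χ = max(0.305, 0.305) = 0.305
¬(¬¬(¬((χ ⇒ φ) ∨ φ) ∨ χ) ∨ χ) = 1 − 0.305 = 0.695
¬¬(¬¬(¬((χ ⇒ φ) ∨ φ) ∨ χ) ∨ χ) = 1 − 0.695 = 0.305

0.305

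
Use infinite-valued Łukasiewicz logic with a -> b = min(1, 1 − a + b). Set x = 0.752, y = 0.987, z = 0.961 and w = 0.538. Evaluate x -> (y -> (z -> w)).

0.838

z -> w = min(1, 1 − 0.961 + 0.538) = min(1, 0.577) = 0.577
y -> (z -> w) = min(1, 1 − 0.987 + 0.577) = min(1, 0.590) = 0.590
x -> (y -> (z -> w)) = min(1, 1 − 0.752 + 0.590) = min(1, 0.838) = 0.838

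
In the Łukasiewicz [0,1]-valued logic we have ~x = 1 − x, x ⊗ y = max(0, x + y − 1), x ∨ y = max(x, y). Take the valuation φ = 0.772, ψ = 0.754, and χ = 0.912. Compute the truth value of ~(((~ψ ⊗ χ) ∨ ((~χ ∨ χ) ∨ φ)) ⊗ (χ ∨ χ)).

0.176

~ψ = 1 − 0.754 = 0.246
~ψ ⊗ χ = max(0, 0.246 + 0.912 − 1) = max(0, 0.158) = 0.158
~χ = 1 − 0.912 = 0.088
~χ ∨ χ = max(0.088, 0.912) = 0.912
(~χ ∨ χ) ∨ φ = max(0.912, 0.772) = 0.912
(~ψ ⊗ χ) ∨ ((~χ ∨ χ) ∨ φ) = max(0.158, 0.912) = 0.912
χ ∨ χ = max(0.912, 0.912) = 0.912
((~ψ ⊗ χ) ∨ ((~χ ∨ χ) ∨ φ)) ⊗ (χ ∨ χ) = max(0, 0.912 + 0.912 − 1) = max(0, 0.824) = 0.824
~(((~ψ ⊗ χ) ∨ ((~χ ∨ χ) ∨ φ)) ⊗ (χ ∨ χ)) = 1 − 0.824 = 0.176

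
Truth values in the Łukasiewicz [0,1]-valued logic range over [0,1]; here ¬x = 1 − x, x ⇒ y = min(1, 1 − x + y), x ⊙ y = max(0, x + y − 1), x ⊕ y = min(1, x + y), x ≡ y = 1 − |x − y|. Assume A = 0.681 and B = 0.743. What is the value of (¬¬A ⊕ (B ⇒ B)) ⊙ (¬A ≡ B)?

0.576

¬A = 1 − 0.681 = 0.319
¬¬A = 1 − 0.319 = 0.681
B ⇒ B = min(1, 1 − 0.743 + 0.743) = min(1, 1.000) = 1.000
¬¬A ⊕ (B ⇒ B) = min(1, 0.681 + 1.000) = min(1, 1.681) = 1.000
¬A ≡ B = 1 − |0.319 − 0.743| = 1 − 0.424 = 0.576
(¬¬A ⊕ (B ⇒ B)) ⊙ (¬A ≡ B) = max(0, 1.000 + 0.576 − 1) = max(0, 0.576) = 0.576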